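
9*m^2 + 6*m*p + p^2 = (3*m + p)^2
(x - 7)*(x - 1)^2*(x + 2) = x^4 - 7*x^3 - 3*x^2 + 23*x - 14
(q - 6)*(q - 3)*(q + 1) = q^3 - 8*q^2 + 9*q + 18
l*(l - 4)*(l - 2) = l^3 - 6*l^2 + 8*l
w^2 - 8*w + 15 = (w - 5)*(w - 3)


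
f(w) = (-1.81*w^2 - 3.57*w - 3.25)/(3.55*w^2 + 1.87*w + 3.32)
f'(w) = (-7.1*w - 1.87)*(-1.81*w^2 - 3.57*w - 3.25)/(3.55*w^2 + 1.87*w + 3.32)^2 + (-3.62*w - 3.57)/(3.55*w^2 + 1.87*w + 3.32)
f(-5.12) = -0.37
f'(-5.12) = 0.02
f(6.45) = -0.62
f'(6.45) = 0.02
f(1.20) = -0.95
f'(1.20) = 0.18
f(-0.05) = -0.95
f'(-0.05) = -0.60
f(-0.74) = -0.41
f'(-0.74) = -0.59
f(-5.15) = -0.37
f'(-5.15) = 0.02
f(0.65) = -1.05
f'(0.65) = 0.15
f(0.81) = -1.02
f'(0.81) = 0.18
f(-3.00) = -0.30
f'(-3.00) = 0.05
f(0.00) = -0.98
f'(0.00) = -0.52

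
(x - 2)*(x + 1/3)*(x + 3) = x^3 + 4*x^2/3 - 17*x/3 - 2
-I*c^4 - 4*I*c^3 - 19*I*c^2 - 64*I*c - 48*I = (c + 3)*(c - 4*I)*(c + 4*I)*(-I*c - I)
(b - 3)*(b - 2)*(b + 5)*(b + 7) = b^4 + 7*b^3 - 19*b^2 - 103*b + 210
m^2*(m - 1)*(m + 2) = m^4 + m^3 - 2*m^2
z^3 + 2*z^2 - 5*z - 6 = (z - 2)*(z + 1)*(z + 3)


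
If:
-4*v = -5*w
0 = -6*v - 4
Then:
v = -2/3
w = -8/15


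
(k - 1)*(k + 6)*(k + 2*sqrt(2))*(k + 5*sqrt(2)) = k^4 + 5*k^3 + 7*sqrt(2)*k^3 + 14*k^2 + 35*sqrt(2)*k^2 - 42*sqrt(2)*k + 100*k - 120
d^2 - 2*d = d*(d - 2)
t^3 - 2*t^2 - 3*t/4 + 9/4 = (t - 3/2)^2*(t + 1)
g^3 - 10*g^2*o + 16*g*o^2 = g*(g - 8*o)*(g - 2*o)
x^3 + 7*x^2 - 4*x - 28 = (x - 2)*(x + 2)*(x + 7)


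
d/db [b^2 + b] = 2*b + 1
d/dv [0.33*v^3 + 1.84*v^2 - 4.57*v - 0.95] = 0.99*v^2 + 3.68*v - 4.57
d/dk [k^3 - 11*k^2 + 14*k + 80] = 3*k^2 - 22*k + 14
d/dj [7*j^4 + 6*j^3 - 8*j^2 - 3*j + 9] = 28*j^3 + 18*j^2 - 16*j - 3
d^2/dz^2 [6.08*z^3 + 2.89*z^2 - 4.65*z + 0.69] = 36.48*z + 5.78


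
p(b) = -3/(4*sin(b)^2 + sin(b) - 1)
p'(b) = -3*(-8*sin(b)*cos(b) - cos(b))/(4*sin(b)^2 + sin(b) - 1)^2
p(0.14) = 3.83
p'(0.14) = 10.27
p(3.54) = 3.82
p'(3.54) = 9.42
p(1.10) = -0.98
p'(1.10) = 1.18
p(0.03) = 3.10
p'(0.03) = 3.98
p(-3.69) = -4.93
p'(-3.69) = -35.75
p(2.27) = -1.42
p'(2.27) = -3.09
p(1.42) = -0.77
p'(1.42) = 0.26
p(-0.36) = 3.51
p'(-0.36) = -6.97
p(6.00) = 3.10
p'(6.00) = -3.80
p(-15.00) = -72.80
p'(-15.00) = 5639.68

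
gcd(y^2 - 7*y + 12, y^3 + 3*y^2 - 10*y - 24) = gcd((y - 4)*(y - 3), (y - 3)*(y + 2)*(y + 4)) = y - 3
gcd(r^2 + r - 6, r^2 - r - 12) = r + 3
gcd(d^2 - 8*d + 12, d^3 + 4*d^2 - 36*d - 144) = d - 6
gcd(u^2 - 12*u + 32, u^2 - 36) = 1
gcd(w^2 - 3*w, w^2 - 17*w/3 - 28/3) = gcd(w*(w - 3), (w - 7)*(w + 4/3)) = 1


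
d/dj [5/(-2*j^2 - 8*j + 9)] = 20*(j + 2)/(2*j^2 + 8*j - 9)^2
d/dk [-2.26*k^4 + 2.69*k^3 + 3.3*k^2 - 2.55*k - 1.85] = -9.04*k^3 + 8.07*k^2 + 6.6*k - 2.55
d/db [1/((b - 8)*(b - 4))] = 2*(6 - b)/(b^4 - 24*b^3 + 208*b^2 - 768*b + 1024)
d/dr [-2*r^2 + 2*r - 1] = 2 - 4*r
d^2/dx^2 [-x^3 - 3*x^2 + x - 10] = -6*x - 6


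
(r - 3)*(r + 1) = r^2 - 2*r - 3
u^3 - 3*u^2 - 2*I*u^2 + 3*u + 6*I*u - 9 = (u - 3)*(u - 3*I)*(u + I)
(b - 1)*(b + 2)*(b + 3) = b^3 + 4*b^2 + b - 6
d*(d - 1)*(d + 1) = d^3 - d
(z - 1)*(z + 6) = z^2 + 5*z - 6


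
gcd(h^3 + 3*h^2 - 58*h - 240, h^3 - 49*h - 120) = h^2 - 3*h - 40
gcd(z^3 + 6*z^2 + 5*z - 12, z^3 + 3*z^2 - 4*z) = z^2 + 3*z - 4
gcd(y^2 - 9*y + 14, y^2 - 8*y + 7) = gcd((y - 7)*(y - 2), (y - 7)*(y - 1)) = y - 7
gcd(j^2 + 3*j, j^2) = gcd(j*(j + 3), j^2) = j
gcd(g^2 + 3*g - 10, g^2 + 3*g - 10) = g^2 + 3*g - 10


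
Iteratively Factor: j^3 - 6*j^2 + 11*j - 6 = (j - 1)*(j^2 - 5*j + 6) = (j - 2)*(j - 1)*(j - 3)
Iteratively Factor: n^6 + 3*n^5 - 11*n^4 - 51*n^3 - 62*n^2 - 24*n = (n - 4)*(n^5 + 7*n^4 + 17*n^3 + 17*n^2 + 6*n) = (n - 4)*(n + 1)*(n^4 + 6*n^3 + 11*n^2 + 6*n) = n*(n - 4)*(n + 1)*(n^3 + 6*n^2 + 11*n + 6) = n*(n - 4)*(n + 1)*(n + 2)*(n^2 + 4*n + 3) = n*(n - 4)*(n + 1)*(n + 2)*(n + 3)*(n + 1)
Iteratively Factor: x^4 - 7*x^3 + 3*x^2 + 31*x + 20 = (x - 5)*(x^3 - 2*x^2 - 7*x - 4) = (x - 5)*(x - 4)*(x^2 + 2*x + 1) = (x - 5)*(x - 4)*(x + 1)*(x + 1)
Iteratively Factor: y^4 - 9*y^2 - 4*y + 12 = (y + 2)*(y^3 - 2*y^2 - 5*y + 6) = (y + 2)^2*(y^2 - 4*y + 3) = (y - 1)*(y + 2)^2*(y - 3)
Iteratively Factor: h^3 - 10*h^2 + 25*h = (h - 5)*(h^2 - 5*h) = (h - 5)^2*(h)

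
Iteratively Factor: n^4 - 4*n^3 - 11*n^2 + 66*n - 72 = (n + 4)*(n^3 - 8*n^2 + 21*n - 18) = (n - 3)*(n + 4)*(n^2 - 5*n + 6) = (n - 3)*(n - 2)*(n + 4)*(n - 3)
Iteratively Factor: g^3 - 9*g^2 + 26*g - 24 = (g - 3)*(g^2 - 6*g + 8) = (g - 3)*(g - 2)*(g - 4)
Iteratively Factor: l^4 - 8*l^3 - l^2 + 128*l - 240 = (l + 4)*(l^3 - 12*l^2 + 47*l - 60) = (l - 3)*(l + 4)*(l^2 - 9*l + 20) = (l - 4)*(l - 3)*(l + 4)*(l - 5)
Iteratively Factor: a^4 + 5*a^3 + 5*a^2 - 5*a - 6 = (a + 2)*(a^3 + 3*a^2 - a - 3) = (a - 1)*(a + 2)*(a^2 + 4*a + 3) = (a - 1)*(a + 1)*(a + 2)*(a + 3)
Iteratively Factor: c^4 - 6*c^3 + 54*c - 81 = (c + 3)*(c^3 - 9*c^2 + 27*c - 27) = (c - 3)*(c + 3)*(c^2 - 6*c + 9) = (c - 3)^2*(c + 3)*(c - 3)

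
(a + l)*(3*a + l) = 3*a^2 + 4*a*l + l^2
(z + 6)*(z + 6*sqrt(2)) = z^2 + 6*z + 6*sqrt(2)*z + 36*sqrt(2)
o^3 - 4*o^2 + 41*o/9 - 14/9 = (o - 7/3)*(o - 1)*(o - 2/3)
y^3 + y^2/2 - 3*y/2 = y*(y - 1)*(y + 3/2)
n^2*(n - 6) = n^3 - 6*n^2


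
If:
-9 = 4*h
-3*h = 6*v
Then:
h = -9/4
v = 9/8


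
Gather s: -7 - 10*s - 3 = -10*s - 10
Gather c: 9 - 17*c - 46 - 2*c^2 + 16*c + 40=-2*c^2 - c + 3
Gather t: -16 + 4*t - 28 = 4*t - 44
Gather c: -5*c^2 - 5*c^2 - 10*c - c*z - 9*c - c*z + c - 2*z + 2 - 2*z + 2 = -10*c^2 + c*(-2*z - 18) - 4*z + 4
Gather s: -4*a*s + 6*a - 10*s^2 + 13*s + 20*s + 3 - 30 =6*a - 10*s^2 + s*(33 - 4*a) - 27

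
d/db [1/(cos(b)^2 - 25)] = 2*sin(b)*cos(b)/(cos(b)^2 - 25)^2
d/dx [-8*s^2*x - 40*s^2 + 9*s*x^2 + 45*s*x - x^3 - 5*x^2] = -8*s^2 + 18*s*x + 45*s - 3*x^2 - 10*x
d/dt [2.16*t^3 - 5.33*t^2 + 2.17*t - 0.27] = 6.48*t^2 - 10.66*t + 2.17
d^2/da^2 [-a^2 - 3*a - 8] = -2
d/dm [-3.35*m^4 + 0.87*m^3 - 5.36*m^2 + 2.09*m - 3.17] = -13.4*m^3 + 2.61*m^2 - 10.72*m + 2.09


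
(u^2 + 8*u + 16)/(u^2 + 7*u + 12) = (u + 4)/(u + 3)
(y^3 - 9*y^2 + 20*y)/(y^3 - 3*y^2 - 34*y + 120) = y/(y + 6)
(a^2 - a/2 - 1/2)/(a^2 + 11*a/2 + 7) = (2*a^2 - a - 1)/(2*a^2 + 11*a + 14)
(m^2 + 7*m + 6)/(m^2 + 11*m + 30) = (m + 1)/(m + 5)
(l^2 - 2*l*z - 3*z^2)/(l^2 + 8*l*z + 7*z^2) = (l - 3*z)/(l + 7*z)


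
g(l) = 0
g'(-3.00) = 0.00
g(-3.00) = 0.00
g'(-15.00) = 0.00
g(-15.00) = 0.00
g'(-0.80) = 0.00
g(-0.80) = 0.00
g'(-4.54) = 0.00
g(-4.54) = 0.00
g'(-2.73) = 0.00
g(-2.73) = 0.00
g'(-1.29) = 0.00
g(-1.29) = 0.00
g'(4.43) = 0.00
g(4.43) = 0.00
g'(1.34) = 0.00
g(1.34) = 0.00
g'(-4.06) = 0.00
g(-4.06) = 0.00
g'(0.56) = 0.00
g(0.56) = 0.00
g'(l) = 0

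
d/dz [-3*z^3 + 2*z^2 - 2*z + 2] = -9*z^2 + 4*z - 2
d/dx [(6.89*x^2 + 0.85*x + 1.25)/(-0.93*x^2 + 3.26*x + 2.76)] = (23.2519*x^2 + 40.3578*x - 1.729)/(0.8649*x^4 - 6.0636*x^3 + 5.494*x^2 + 17.9952*x + 7.6176)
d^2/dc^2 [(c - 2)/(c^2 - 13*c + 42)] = 2*(3*(5 - c)*(c^2 - 13*c + 42) + (c - 2)*(2*c - 13)^2)/(c^2 - 13*c + 42)^3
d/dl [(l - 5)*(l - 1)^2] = (l - 1)*(3*l - 11)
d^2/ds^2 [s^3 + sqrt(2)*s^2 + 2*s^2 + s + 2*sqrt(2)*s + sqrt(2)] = 6*s + 2*sqrt(2) + 4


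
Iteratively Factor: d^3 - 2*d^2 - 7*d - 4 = (d + 1)*(d^2 - 3*d - 4) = (d + 1)^2*(d - 4)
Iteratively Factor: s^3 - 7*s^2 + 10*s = (s)*(s^2 - 7*s + 10) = s*(s - 2)*(s - 5)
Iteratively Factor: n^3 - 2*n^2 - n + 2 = (n - 2)*(n^2 - 1) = (n - 2)*(n + 1)*(n - 1)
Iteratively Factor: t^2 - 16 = (t - 4)*(t + 4)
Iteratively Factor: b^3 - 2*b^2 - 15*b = (b - 5)*(b^2 + 3*b) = (b - 5)*(b + 3)*(b)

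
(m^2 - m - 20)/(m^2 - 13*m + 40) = (m + 4)/(m - 8)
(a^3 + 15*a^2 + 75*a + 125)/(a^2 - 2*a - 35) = (a^2 + 10*a + 25)/(a - 7)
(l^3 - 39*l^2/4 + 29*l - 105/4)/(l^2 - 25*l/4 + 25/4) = (4*l^2 - 19*l + 21)/(4*l - 5)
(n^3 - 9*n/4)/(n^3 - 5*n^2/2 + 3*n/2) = (n + 3/2)/(n - 1)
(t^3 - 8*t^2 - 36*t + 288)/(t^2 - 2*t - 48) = t - 6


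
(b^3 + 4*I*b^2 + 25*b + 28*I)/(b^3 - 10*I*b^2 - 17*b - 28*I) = (b + 7*I)/(b - 7*I)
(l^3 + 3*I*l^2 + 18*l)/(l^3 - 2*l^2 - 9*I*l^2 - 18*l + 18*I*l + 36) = l*(l + 6*I)/(l^2 - 2*l*(1 + 3*I) + 12*I)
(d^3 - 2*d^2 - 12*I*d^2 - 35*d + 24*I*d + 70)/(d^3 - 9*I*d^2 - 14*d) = (d^2 - d*(2 + 5*I) + 10*I)/(d*(d - 2*I))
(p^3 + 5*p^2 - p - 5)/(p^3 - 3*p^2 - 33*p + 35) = (p + 1)/(p - 7)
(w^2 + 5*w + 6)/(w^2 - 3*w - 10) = (w + 3)/(w - 5)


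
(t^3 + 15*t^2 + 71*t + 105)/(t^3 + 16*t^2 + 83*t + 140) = (t + 3)/(t + 4)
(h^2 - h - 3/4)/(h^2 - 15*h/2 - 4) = (h - 3/2)/(h - 8)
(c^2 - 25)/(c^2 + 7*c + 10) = (c - 5)/(c + 2)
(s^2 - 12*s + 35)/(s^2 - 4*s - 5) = (s - 7)/(s + 1)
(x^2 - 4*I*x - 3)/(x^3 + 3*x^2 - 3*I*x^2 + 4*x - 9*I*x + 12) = (x^2 - 4*I*x - 3)/(x^3 + 3*x^2*(1 - I) + x*(4 - 9*I) + 12)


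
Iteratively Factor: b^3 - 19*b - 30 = (b + 3)*(b^2 - 3*b - 10) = (b - 5)*(b + 3)*(b + 2)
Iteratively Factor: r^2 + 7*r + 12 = (r + 3)*(r + 4)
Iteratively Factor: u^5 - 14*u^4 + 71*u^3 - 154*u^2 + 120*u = (u - 2)*(u^4 - 12*u^3 + 47*u^2 - 60*u) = (u - 3)*(u - 2)*(u^3 - 9*u^2 + 20*u) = (u - 4)*(u - 3)*(u - 2)*(u^2 - 5*u) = u*(u - 4)*(u - 3)*(u - 2)*(u - 5)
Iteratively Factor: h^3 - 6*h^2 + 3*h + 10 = (h + 1)*(h^2 - 7*h + 10) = (h - 2)*(h + 1)*(h - 5)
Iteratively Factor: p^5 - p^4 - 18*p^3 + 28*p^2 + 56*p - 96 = (p - 3)*(p^4 + 2*p^3 - 12*p^2 - 8*p + 32) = (p - 3)*(p + 4)*(p^3 - 2*p^2 - 4*p + 8) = (p - 3)*(p + 2)*(p + 4)*(p^2 - 4*p + 4) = (p - 3)*(p - 2)*(p + 2)*(p + 4)*(p - 2)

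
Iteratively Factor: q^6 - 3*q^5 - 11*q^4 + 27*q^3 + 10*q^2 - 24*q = (q - 1)*(q^5 - 2*q^4 - 13*q^3 + 14*q^2 + 24*q) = (q - 1)*(q + 1)*(q^4 - 3*q^3 - 10*q^2 + 24*q) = (q - 1)*(q + 1)*(q + 3)*(q^3 - 6*q^2 + 8*q) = (q - 2)*(q - 1)*(q + 1)*(q + 3)*(q^2 - 4*q) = (q - 4)*(q - 2)*(q - 1)*(q + 1)*(q + 3)*(q)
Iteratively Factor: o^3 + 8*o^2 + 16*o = (o)*(o^2 + 8*o + 16) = o*(o + 4)*(o + 4)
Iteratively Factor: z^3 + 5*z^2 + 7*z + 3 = (z + 1)*(z^2 + 4*z + 3) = (z + 1)^2*(z + 3)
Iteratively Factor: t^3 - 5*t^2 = (t)*(t^2 - 5*t) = t^2*(t - 5)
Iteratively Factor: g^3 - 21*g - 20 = (g + 1)*(g^2 - g - 20) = (g - 5)*(g + 1)*(g + 4)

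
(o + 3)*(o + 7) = o^2 + 10*o + 21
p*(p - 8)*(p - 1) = p^3 - 9*p^2 + 8*p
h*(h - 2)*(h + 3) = h^3 + h^2 - 6*h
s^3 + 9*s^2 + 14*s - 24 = (s - 1)*(s + 4)*(s + 6)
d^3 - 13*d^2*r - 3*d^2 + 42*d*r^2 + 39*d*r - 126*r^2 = (d - 3)*(d - 7*r)*(d - 6*r)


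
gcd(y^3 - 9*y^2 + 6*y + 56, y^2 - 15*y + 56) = y - 7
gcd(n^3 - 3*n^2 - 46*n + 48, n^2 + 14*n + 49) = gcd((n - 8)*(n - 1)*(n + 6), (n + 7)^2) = 1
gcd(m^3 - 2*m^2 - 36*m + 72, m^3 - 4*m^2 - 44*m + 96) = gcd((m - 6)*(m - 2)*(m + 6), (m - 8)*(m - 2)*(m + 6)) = m^2 + 4*m - 12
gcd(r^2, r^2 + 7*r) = r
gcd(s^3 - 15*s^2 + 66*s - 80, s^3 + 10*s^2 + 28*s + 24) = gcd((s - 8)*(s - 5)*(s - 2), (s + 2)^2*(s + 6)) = 1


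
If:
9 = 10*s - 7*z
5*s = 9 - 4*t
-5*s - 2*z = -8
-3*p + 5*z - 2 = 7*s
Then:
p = -151/55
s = 74/55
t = 25/44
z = 7/11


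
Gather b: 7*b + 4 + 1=7*b + 5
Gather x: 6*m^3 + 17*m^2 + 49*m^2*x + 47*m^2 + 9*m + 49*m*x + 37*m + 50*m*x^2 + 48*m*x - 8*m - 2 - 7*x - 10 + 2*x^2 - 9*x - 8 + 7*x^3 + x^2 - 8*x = 6*m^3 + 64*m^2 + 38*m + 7*x^3 + x^2*(50*m + 3) + x*(49*m^2 + 97*m - 24) - 20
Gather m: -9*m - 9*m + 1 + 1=2 - 18*m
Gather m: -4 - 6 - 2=-12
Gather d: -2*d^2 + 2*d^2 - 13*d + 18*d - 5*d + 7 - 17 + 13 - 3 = 0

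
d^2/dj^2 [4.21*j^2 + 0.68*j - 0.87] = 8.42000000000000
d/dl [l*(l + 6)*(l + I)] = 3*l^2 + 2*l*(6 + I) + 6*I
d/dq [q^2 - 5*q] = 2*q - 5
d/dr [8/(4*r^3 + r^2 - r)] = 8*(-12*r^2 - 2*r + 1)/(r^2*(4*r^2 + r - 1)^2)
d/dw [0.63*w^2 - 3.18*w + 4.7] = 1.26*w - 3.18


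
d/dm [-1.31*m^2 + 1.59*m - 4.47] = 1.59 - 2.62*m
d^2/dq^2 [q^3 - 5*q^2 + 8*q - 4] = 6*q - 10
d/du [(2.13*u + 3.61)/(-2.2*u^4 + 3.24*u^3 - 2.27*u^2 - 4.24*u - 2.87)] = (14.058*u^4 + 17.9656*u^3 - 30.2541*u^2 + 16.3894*u + 9.1933)/(4.84*u^8 - 14.256*u^7 + 20.4856*u^6 + 3.9464*u^5 - 9.6943*u^4 + 0.651999999999997*u^3 + 31.0074*u^2 + 24.3376*u + 8.2369)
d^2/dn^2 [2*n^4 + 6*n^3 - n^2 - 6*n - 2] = 24*n^2 + 36*n - 2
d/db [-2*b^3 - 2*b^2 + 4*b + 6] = -6*b^2 - 4*b + 4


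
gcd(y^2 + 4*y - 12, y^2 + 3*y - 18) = y + 6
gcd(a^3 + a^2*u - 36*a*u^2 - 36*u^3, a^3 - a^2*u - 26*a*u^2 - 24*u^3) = -a^2 + 5*a*u + 6*u^2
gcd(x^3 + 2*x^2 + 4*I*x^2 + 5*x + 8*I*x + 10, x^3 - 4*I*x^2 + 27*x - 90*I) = x + 5*I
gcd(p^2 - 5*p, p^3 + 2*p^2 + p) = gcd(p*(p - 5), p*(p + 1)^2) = p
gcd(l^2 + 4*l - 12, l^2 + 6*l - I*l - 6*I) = l + 6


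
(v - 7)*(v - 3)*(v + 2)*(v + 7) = v^4 - v^3 - 55*v^2 + 49*v + 294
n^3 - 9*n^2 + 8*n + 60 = (n - 6)*(n - 5)*(n + 2)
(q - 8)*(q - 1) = q^2 - 9*q + 8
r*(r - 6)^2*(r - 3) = r^4 - 15*r^3 + 72*r^2 - 108*r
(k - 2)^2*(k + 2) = k^3 - 2*k^2 - 4*k + 8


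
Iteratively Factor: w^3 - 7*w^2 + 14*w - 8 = (w - 2)*(w^2 - 5*w + 4) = (w - 4)*(w - 2)*(w - 1)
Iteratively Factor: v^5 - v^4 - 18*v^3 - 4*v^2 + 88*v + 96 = (v + 2)*(v^4 - 3*v^3 - 12*v^2 + 20*v + 48) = (v + 2)^2*(v^3 - 5*v^2 - 2*v + 24) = (v - 3)*(v + 2)^2*(v^2 - 2*v - 8) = (v - 4)*(v - 3)*(v + 2)^2*(v + 2)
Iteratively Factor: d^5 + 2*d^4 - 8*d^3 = (d)*(d^4 + 2*d^3 - 8*d^2) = d*(d + 4)*(d^3 - 2*d^2) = d*(d - 2)*(d + 4)*(d^2) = d^2*(d - 2)*(d + 4)*(d)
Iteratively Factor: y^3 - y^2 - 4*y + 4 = (y + 2)*(y^2 - 3*y + 2) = (y - 2)*(y + 2)*(y - 1)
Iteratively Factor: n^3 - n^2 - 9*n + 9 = (n - 1)*(n^2 - 9) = (n - 3)*(n - 1)*(n + 3)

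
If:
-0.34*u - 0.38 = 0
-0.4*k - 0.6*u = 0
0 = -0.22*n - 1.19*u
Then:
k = 1.68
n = 6.05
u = -1.12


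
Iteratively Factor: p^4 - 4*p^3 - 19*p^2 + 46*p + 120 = (p - 5)*(p^3 + p^2 - 14*p - 24) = (p - 5)*(p - 4)*(p^2 + 5*p + 6) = (p - 5)*(p - 4)*(p + 2)*(p + 3)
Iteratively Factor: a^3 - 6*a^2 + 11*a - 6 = (a - 1)*(a^2 - 5*a + 6) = (a - 3)*(a - 1)*(a - 2)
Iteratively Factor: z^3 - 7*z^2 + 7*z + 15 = (z - 3)*(z^2 - 4*z - 5) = (z - 5)*(z - 3)*(z + 1)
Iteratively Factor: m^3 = (m)*(m^2) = m^2*(m)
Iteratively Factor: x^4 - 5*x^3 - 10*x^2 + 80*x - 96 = (x + 4)*(x^3 - 9*x^2 + 26*x - 24) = (x - 3)*(x + 4)*(x^2 - 6*x + 8) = (x - 3)*(x - 2)*(x + 4)*(x - 4)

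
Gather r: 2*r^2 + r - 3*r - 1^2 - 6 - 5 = 2*r^2 - 2*r - 12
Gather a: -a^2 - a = -a^2 - a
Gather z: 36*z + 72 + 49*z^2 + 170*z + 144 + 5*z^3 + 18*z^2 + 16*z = 5*z^3 + 67*z^2 + 222*z + 216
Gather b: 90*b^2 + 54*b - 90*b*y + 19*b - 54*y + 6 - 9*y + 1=90*b^2 + b*(73 - 90*y) - 63*y + 7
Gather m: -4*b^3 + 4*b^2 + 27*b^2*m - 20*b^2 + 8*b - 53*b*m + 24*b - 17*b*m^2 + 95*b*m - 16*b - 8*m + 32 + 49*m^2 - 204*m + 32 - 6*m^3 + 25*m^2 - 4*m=-4*b^3 - 16*b^2 + 16*b - 6*m^3 + m^2*(74 - 17*b) + m*(27*b^2 + 42*b - 216) + 64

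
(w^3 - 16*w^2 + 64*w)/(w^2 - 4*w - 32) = w*(w - 8)/(w + 4)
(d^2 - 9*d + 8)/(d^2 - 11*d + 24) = (d - 1)/(d - 3)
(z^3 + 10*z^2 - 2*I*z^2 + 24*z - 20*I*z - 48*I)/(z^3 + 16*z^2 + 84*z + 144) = (z - 2*I)/(z + 6)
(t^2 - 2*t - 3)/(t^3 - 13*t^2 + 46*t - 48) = (t + 1)/(t^2 - 10*t + 16)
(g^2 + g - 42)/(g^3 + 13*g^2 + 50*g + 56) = (g - 6)/(g^2 + 6*g + 8)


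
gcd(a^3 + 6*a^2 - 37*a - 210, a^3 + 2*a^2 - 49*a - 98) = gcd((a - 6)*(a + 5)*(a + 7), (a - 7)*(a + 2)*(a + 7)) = a + 7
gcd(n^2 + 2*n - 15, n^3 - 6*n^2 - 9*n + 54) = n - 3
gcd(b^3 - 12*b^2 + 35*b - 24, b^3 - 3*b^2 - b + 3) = b^2 - 4*b + 3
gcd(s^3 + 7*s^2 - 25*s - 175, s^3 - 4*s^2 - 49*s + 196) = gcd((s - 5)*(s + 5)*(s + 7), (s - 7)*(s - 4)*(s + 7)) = s + 7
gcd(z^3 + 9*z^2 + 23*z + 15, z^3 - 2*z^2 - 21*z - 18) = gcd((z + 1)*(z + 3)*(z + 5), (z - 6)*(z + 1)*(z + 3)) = z^2 + 4*z + 3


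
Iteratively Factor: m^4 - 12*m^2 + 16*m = (m - 2)*(m^3 + 2*m^2 - 8*m) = m*(m - 2)*(m^2 + 2*m - 8) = m*(m - 2)*(m + 4)*(m - 2)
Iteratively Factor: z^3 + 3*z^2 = (z)*(z^2 + 3*z) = z^2*(z + 3)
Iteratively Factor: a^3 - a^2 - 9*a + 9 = (a - 1)*(a^2 - 9) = (a - 3)*(a - 1)*(a + 3)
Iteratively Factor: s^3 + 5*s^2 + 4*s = (s + 4)*(s^2 + s) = s*(s + 4)*(s + 1)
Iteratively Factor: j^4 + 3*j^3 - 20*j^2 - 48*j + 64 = (j - 1)*(j^3 + 4*j^2 - 16*j - 64) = (j - 1)*(j + 4)*(j^2 - 16) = (j - 1)*(j + 4)^2*(j - 4)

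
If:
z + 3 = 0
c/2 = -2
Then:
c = -4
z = -3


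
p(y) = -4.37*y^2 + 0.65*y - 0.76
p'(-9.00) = 79.31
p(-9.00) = -360.58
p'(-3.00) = 26.87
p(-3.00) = -42.04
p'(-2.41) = 21.71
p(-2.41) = -27.71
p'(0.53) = -3.98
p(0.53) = -1.64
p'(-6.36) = 56.24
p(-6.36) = -181.66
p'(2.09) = -17.62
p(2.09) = -18.49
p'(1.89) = -15.87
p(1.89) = -15.14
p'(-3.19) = 28.53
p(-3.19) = -47.30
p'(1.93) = -16.22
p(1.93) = -15.78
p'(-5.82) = 51.52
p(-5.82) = -152.57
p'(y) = 0.65 - 8.74*y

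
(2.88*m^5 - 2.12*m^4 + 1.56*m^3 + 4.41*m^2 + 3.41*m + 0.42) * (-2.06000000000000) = -5.9328*m^5 + 4.3672*m^4 - 3.2136*m^3 - 9.0846*m^2 - 7.0246*m - 0.8652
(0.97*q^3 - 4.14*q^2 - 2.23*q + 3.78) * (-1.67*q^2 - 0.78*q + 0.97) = -1.6199*q^5 + 6.1572*q^4 + 7.8942*q^3 - 8.589*q^2 - 5.1115*q + 3.6666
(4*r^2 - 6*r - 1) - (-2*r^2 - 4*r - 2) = 6*r^2 - 2*r + 1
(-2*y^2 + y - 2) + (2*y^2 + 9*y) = 10*y - 2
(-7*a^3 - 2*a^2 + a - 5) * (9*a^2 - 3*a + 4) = -63*a^5 + 3*a^4 - 13*a^3 - 56*a^2 + 19*a - 20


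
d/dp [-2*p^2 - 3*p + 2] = -4*p - 3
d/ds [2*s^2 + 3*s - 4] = 4*s + 3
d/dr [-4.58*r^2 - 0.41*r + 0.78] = -9.16*r - 0.41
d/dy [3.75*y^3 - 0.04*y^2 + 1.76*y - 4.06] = 11.25*y^2 - 0.08*y + 1.76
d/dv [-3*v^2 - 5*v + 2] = -6*v - 5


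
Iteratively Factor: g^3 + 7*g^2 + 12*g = (g)*(g^2 + 7*g + 12) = g*(g + 4)*(g + 3)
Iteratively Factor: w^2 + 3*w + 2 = (w + 2)*(w + 1)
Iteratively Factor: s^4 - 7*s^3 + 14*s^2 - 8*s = (s)*(s^3 - 7*s^2 + 14*s - 8) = s*(s - 4)*(s^2 - 3*s + 2) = s*(s - 4)*(s - 2)*(s - 1)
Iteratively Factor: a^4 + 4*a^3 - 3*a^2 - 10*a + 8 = (a + 2)*(a^3 + 2*a^2 - 7*a + 4) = (a - 1)*(a + 2)*(a^2 + 3*a - 4) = (a - 1)*(a + 2)*(a + 4)*(a - 1)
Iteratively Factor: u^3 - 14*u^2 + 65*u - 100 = (u - 4)*(u^2 - 10*u + 25) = (u - 5)*(u - 4)*(u - 5)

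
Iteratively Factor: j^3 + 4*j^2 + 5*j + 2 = (j + 2)*(j^2 + 2*j + 1) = (j + 1)*(j + 2)*(j + 1)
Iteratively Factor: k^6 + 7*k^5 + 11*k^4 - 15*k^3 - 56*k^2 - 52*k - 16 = (k + 1)*(k^5 + 6*k^4 + 5*k^3 - 20*k^2 - 36*k - 16) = (k + 1)^2*(k^4 + 5*k^3 - 20*k - 16) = (k + 1)^2*(k + 4)*(k^3 + k^2 - 4*k - 4) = (k - 2)*(k + 1)^2*(k + 4)*(k^2 + 3*k + 2) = (k - 2)*(k + 1)^3*(k + 4)*(k + 2)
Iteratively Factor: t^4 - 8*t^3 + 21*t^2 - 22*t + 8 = (t - 2)*(t^3 - 6*t^2 + 9*t - 4) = (t - 2)*(t - 1)*(t^2 - 5*t + 4) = (t - 4)*(t - 2)*(t - 1)*(t - 1)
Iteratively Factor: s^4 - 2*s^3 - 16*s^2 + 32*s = (s - 2)*(s^3 - 16*s) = (s - 4)*(s - 2)*(s^2 + 4*s) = s*(s - 4)*(s - 2)*(s + 4)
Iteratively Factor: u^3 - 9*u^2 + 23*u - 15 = (u - 1)*(u^2 - 8*u + 15) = (u - 5)*(u - 1)*(u - 3)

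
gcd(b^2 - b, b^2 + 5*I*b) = b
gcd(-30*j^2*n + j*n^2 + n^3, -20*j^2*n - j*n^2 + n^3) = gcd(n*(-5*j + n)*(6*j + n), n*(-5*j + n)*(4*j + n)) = 5*j*n - n^2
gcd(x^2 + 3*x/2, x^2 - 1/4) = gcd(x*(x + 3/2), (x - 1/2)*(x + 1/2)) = 1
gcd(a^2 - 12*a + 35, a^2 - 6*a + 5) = a - 5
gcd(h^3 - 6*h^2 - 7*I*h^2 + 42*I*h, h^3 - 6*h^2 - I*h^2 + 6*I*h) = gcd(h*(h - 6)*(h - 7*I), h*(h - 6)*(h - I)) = h^2 - 6*h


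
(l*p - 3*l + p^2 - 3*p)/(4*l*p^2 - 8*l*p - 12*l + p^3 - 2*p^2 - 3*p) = (l + p)/(4*l*p + 4*l + p^2 + p)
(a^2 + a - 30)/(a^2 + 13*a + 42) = (a - 5)/(a + 7)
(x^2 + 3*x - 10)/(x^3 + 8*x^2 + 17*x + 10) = (x - 2)/(x^2 + 3*x + 2)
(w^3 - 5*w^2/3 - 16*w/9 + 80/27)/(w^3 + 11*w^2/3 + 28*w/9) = (9*w^2 - 27*w + 20)/(3*w*(3*w + 7))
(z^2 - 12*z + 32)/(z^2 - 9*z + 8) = (z - 4)/(z - 1)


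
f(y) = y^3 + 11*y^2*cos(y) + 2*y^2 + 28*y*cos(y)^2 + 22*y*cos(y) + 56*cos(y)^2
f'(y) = -11*y^2*sin(y) + 3*y^2 - 56*y*sin(y)*cos(y) - 22*y*sin(y) + 22*y*cos(y) + 4*y - 112*sin(y)*cos(y) + 28*cos(y)^2 + 22*cos(y)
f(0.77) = 58.46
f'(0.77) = -46.61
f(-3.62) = -114.24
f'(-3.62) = 31.29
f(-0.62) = 18.47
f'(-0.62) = 55.10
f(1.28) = 26.16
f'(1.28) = -67.98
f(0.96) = 47.92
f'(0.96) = -62.94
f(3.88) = -7.03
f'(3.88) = 1.61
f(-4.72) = -59.53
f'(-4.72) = -92.73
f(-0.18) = 45.84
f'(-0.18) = 61.54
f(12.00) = 3854.58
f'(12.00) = 2087.85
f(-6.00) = 6.23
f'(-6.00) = -9.47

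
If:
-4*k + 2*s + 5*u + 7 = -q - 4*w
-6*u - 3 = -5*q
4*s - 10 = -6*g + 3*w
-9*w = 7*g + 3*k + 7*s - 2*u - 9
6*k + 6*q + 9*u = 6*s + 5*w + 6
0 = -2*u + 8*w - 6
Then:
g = 127225/28388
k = -20967/28388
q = -2751/7097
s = -27070/7097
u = -5841/7097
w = 7725/14194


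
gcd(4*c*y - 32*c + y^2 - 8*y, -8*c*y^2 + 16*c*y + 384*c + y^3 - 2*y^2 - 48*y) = y - 8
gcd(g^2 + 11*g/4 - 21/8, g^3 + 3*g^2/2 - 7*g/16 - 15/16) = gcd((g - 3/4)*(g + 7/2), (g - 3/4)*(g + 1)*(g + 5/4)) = g - 3/4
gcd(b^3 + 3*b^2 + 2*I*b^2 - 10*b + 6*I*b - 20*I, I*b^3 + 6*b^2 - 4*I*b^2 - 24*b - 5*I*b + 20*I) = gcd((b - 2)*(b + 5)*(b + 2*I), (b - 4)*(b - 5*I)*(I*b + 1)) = 1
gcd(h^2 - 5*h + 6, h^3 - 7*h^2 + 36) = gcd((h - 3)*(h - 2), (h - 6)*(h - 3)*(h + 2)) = h - 3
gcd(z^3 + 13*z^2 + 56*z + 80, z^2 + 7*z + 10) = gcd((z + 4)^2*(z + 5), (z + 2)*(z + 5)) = z + 5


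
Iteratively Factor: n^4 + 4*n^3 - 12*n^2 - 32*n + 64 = (n - 2)*(n^3 + 6*n^2 - 32) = (n - 2)*(n + 4)*(n^2 + 2*n - 8) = (n - 2)^2*(n + 4)*(n + 4)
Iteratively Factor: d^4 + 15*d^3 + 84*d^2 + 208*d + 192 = (d + 4)*(d^3 + 11*d^2 + 40*d + 48) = (d + 3)*(d + 4)*(d^2 + 8*d + 16) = (d + 3)*(d + 4)^2*(d + 4)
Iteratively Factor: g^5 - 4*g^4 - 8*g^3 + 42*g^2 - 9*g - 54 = (g + 3)*(g^4 - 7*g^3 + 13*g^2 + 3*g - 18) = (g + 1)*(g + 3)*(g^3 - 8*g^2 + 21*g - 18) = (g - 3)*(g + 1)*(g + 3)*(g^2 - 5*g + 6) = (g - 3)*(g - 2)*(g + 1)*(g + 3)*(g - 3)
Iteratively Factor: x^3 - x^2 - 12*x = (x - 4)*(x^2 + 3*x) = (x - 4)*(x + 3)*(x)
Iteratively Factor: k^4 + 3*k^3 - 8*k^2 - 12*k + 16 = (k - 2)*(k^3 + 5*k^2 + 2*k - 8) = (k - 2)*(k - 1)*(k^2 + 6*k + 8) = (k - 2)*(k - 1)*(k + 2)*(k + 4)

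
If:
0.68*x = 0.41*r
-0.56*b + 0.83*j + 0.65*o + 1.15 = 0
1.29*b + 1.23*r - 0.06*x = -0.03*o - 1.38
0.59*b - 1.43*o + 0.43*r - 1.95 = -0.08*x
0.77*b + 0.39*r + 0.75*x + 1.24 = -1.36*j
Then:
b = -0.37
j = -0.26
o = -1.75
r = -0.71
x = -0.43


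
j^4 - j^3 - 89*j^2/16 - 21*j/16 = j*(j - 3)*(j + 1/4)*(j + 7/4)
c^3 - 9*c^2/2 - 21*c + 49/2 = (c - 7)*(c - 1)*(c + 7/2)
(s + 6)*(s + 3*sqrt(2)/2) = s^2 + 3*sqrt(2)*s/2 + 6*s + 9*sqrt(2)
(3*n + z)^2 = 9*n^2 + 6*n*z + z^2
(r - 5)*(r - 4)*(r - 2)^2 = r^4 - 13*r^3 + 60*r^2 - 116*r + 80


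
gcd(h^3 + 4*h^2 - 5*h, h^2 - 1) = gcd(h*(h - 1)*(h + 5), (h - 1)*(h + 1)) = h - 1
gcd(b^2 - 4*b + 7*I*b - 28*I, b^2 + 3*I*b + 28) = b + 7*I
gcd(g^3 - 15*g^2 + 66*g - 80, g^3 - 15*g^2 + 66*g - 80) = g^3 - 15*g^2 + 66*g - 80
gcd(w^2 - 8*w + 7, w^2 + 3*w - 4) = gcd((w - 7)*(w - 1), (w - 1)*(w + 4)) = w - 1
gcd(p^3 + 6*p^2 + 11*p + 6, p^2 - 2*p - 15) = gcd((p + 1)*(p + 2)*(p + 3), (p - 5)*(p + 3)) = p + 3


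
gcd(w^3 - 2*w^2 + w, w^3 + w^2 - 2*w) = w^2 - w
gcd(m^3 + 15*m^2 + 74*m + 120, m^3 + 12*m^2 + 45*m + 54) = m + 6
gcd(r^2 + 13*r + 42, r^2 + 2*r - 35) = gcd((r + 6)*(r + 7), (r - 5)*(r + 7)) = r + 7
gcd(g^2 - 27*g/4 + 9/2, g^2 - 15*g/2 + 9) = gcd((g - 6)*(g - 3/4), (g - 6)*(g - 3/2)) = g - 6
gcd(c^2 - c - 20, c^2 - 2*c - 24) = c + 4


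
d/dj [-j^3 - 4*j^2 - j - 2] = -3*j^2 - 8*j - 1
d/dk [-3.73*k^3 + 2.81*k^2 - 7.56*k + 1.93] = -11.19*k^2 + 5.62*k - 7.56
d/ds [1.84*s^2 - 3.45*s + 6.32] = 3.68*s - 3.45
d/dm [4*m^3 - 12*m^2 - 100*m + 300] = 12*m^2 - 24*m - 100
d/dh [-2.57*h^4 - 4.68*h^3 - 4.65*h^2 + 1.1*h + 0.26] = -10.28*h^3 - 14.04*h^2 - 9.3*h + 1.1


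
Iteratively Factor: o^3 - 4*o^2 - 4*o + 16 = (o - 2)*(o^2 - 2*o - 8) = (o - 2)*(o + 2)*(o - 4)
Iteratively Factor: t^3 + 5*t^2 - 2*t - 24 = (t + 3)*(t^2 + 2*t - 8) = (t + 3)*(t + 4)*(t - 2)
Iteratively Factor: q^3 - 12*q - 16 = (q - 4)*(q^2 + 4*q + 4) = (q - 4)*(q + 2)*(q + 2)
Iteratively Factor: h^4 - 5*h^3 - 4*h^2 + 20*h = (h - 5)*(h^3 - 4*h) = (h - 5)*(h + 2)*(h^2 - 2*h) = (h - 5)*(h - 2)*(h + 2)*(h)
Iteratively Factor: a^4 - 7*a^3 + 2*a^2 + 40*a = (a)*(a^3 - 7*a^2 + 2*a + 40) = a*(a - 4)*(a^2 - 3*a - 10) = a*(a - 5)*(a - 4)*(a + 2)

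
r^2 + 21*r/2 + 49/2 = (r + 7/2)*(r + 7)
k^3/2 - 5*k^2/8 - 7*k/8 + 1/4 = (k/2 + 1/2)*(k - 2)*(k - 1/4)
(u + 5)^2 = u^2 + 10*u + 25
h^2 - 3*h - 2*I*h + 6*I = (h - 3)*(h - 2*I)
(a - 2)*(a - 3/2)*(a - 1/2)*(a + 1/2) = a^4 - 7*a^3/2 + 11*a^2/4 + 7*a/8 - 3/4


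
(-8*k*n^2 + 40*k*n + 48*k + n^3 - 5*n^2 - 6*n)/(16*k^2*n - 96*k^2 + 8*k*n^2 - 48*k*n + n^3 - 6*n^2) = (-8*k*n - 8*k + n^2 + n)/(16*k^2 + 8*k*n + n^2)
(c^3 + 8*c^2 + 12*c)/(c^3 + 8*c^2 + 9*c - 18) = c*(c + 2)/(c^2 + 2*c - 3)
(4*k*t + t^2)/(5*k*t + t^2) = (4*k + t)/(5*k + t)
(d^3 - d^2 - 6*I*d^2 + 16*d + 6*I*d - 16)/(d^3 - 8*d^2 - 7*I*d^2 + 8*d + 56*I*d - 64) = (d^2 + d*(-1 + 2*I) - 2*I)/(d^2 + d*(-8 + I) - 8*I)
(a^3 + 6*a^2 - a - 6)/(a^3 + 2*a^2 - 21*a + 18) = (a + 1)/(a - 3)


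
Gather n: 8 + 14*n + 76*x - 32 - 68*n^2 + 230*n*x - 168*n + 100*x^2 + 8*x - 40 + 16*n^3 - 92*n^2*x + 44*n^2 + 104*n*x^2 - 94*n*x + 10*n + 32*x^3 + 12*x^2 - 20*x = 16*n^3 + n^2*(-92*x - 24) + n*(104*x^2 + 136*x - 144) + 32*x^3 + 112*x^2 + 64*x - 64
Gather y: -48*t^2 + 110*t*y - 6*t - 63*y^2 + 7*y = -48*t^2 - 6*t - 63*y^2 + y*(110*t + 7)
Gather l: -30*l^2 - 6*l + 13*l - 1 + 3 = -30*l^2 + 7*l + 2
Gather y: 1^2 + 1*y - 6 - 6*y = -5*y - 5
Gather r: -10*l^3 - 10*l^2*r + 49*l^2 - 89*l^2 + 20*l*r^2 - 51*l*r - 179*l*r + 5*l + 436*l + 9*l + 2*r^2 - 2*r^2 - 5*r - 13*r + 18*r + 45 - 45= -10*l^3 - 40*l^2 + 20*l*r^2 + 450*l + r*(-10*l^2 - 230*l)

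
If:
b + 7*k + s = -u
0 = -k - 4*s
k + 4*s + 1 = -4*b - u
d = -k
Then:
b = -u/4 - 1/4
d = u/9 - 1/27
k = 1/27 - u/9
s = u/36 - 1/108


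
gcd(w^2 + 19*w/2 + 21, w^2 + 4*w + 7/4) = w + 7/2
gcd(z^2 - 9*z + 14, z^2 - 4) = z - 2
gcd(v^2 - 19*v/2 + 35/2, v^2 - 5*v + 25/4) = v - 5/2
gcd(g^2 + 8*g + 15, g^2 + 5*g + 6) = g + 3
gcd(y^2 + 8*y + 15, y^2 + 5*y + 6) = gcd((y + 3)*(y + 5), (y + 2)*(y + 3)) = y + 3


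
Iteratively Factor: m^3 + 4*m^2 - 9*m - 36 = (m + 4)*(m^2 - 9) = (m - 3)*(m + 4)*(m + 3)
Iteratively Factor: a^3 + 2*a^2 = (a)*(a^2 + 2*a) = a*(a + 2)*(a)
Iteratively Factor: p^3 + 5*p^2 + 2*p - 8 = (p - 1)*(p^2 + 6*p + 8) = (p - 1)*(p + 4)*(p + 2)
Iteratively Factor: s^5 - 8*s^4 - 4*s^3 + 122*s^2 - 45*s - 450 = (s - 5)*(s^4 - 3*s^3 - 19*s^2 + 27*s + 90) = (s - 5)*(s - 3)*(s^3 - 19*s - 30) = (s - 5)*(s - 3)*(s + 3)*(s^2 - 3*s - 10) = (s - 5)^2*(s - 3)*(s + 3)*(s + 2)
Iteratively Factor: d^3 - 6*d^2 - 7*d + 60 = (d - 4)*(d^2 - 2*d - 15) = (d - 4)*(d + 3)*(d - 5)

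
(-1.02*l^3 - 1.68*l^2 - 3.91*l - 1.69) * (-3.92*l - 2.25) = 3.9984*l^4 + 8.8806*l^3 + 19.1072*l^2 + 15.4223*l + 3.8025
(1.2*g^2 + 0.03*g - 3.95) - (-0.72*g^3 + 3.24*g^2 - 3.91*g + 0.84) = 0.72*g^3 - 2.04*g^2 + 3.94*g - 4.79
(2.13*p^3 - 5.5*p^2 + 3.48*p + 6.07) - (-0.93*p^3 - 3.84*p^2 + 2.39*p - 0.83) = 3.06*p^3 - 1.66*p^2 + 1.09*p + 6.9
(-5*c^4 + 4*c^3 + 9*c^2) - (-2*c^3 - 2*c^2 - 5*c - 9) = -5*c^4 + 6*c^3 + 11*c^2 + 5*c + 9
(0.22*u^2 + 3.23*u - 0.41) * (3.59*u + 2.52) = 0.7898*u^3 + 12.1501*u^2 + 6.6677*u - 1.0332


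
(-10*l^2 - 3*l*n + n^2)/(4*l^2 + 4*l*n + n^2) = (-5*l + n)/(2*l + n)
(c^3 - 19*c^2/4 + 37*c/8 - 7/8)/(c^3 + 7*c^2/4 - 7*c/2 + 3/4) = (c - 7/2)/(c + 3)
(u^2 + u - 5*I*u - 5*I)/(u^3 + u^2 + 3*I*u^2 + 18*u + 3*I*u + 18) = (u - 5*I)/(u^2 + 3*I*u + 18)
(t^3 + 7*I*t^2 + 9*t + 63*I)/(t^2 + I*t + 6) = (t^2 + 4*I*t + 21)/(t - 2*I)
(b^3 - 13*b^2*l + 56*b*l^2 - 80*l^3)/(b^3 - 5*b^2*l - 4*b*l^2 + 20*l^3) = (b^2 - 8*b*l + 16*l^2)/(b^2 - 4*l^2)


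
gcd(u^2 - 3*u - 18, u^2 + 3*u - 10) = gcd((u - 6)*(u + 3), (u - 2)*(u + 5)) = 1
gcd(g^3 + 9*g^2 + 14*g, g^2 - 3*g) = g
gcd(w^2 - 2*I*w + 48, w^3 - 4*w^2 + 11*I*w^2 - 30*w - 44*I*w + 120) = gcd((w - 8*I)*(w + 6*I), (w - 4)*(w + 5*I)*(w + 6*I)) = w + 6*I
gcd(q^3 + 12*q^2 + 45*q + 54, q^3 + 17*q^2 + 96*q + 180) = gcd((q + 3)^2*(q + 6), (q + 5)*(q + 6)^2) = q + 6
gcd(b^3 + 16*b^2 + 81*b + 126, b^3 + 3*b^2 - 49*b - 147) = b^2 + 10*b + 21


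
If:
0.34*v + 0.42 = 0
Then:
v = -1.24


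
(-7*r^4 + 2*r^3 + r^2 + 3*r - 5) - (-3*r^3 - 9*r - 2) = -7*r^4 + 5*r^3 + r^2 + 12*r - 3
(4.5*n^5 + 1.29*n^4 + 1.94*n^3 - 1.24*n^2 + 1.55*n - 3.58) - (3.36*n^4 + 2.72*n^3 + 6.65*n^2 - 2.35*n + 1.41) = 4.5*n^5 - 2.07*n^4 - 0.78*n^3 - 7.89*n^2 + 3.9*n - 4.99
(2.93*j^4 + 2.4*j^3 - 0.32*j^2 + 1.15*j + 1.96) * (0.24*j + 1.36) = 0.7032*j^5 + 4.5608*j^4 + 3.1872*j^3 - 0.1592*j^2 + 2.0344*j + 2.6656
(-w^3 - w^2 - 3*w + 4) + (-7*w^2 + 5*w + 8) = -w^3 - 8*w^2 + 2*w + 12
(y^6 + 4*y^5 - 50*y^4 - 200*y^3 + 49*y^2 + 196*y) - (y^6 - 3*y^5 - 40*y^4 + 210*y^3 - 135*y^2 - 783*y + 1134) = 7*y^5 - 10*y^4 - 410*y^3 + 184*y^2 + 979*y - 1134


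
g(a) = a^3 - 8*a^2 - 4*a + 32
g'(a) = 3*a^2 - 16*a - 4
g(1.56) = 10.09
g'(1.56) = -21.66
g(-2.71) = -35.82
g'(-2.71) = 61.39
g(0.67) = 26.03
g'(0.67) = -13.37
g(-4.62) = -218.89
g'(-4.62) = 133.95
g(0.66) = 26.16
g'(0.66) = -13.25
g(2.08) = -1.93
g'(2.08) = -24.30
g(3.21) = -30.20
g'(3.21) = -24.45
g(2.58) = -14.40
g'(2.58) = -25.31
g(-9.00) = -1309.00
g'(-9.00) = 383.00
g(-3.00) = -55.00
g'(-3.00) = 71.00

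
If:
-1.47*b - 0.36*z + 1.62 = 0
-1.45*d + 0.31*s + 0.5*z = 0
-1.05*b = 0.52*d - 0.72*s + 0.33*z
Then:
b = 1.10204081632653 - 0.244897959183673*z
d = 0.433377564890931*z + 0.406336979739789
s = 0.41418538416726*z + 1.90060845362159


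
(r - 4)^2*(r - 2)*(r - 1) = r^4 - 11*r^3 + 42*r^2 - 64*r + 32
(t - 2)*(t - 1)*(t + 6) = t^3 + 3*t^2 - 16*t + 12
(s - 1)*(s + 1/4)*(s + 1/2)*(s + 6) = s^4 + 23*s^3/4 - 17*s^2/8 - 31*s/8 - 3/4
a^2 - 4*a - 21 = (a - 7)*(a + 3)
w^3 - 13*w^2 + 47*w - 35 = (w - 7)*(w - 5)*(w - 1)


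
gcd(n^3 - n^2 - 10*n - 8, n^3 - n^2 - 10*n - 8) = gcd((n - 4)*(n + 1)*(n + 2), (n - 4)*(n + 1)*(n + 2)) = n^3 - n^2 - 10*n - 8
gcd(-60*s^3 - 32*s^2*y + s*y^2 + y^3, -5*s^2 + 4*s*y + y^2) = 5*s + y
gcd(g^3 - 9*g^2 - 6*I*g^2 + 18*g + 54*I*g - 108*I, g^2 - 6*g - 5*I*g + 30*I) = g - 6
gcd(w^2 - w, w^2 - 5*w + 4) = w - 1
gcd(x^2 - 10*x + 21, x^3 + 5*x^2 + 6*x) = 1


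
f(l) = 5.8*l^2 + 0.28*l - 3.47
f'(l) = 11.6*l + 0.28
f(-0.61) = -1.48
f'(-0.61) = -6.80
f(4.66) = 123.79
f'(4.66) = 54.34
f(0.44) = -2.22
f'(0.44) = 5.38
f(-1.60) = 10.93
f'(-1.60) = -18.28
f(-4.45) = 110.14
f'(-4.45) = -51.34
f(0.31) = -2.83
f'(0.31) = 3.88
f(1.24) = 5.80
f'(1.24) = 14.66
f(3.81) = 81.79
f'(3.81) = 44.48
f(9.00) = 468.85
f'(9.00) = 104.68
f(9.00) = 468.85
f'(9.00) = 104.68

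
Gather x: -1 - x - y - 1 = -x - y - 2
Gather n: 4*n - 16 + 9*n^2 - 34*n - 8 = 9*n^2 - 30*n - 24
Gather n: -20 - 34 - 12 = -66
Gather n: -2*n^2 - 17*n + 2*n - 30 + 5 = -2*n^2 - 15*n - 25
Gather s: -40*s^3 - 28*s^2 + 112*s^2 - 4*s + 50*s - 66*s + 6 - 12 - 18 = -40*s^3 + 84*s^2 - 20*s - 24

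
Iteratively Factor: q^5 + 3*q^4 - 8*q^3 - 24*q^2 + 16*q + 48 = (q + 3)*(q^4 - 8*q^2 + 16) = (q + 2)*(q + 3)*(q^3 - 2*q^2 - 4*q + 8) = (q + 2)^2*(q + 3)*(q^2 - 4*q + 4) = (q - 2)*(q + 2)^2*(q + 3)*(q - 2)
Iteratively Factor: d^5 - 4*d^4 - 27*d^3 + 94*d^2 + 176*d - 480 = (d + 3)*(d^4 - 7*d^3 - 6*d^2 + 112*d - 160) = (d + 3)*(d + 4)*(d^3 - 11*d^2 + 38*d - 40) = (d - 2)*(d + 3)*(d + 4)*(d^2 - 9*d + 20) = (d - 4)*(d - 2)*(d + 3)*(d + 4)*(d - 5)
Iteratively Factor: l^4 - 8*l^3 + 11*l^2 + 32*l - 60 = (l - 3)*(l^3 - 5*l^2 - 4*l + 20) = (l - 5)*(l - 3)*(l^2 - 4) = (l - 5)*(l - 3)*(l - 2)*(l + 2)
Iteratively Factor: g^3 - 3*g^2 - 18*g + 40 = (g + 4)*(g^2 - 7*g + 10) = (g - 2)*(g + 4)*(g - 5)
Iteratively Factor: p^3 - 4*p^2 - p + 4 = (p - 4)*(p^2 - 1) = (p - 4)*(p - 1)*(p + 1)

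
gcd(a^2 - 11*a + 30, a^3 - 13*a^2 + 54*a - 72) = a - 6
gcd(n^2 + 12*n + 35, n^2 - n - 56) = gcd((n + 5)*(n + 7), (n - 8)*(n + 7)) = n + 7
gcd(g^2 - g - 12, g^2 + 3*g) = g + 3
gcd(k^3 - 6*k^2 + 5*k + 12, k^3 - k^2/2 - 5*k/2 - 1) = k + 1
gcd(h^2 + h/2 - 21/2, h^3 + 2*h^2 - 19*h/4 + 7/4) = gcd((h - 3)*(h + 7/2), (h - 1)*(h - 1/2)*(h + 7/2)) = h + 7/2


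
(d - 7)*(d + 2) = d^2 - 5*d - 14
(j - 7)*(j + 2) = j^2 - 5*j - 14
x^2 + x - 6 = (x - 2)*(x + 3)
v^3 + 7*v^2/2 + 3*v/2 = v*(v + 1/2)*(v + 3)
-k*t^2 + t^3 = t^2*(-k + t)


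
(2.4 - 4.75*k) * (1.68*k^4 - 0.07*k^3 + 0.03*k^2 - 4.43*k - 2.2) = -7.98*k^5 + 4.3645*k^4 - 0.3105*k^3 + 21.1145*k^2 - 0.181999999999999*k - 5.28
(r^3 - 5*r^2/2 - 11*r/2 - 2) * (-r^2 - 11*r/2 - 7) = -r^5 - 3*r^4 + 49*r^3/4 + 199*r^2/4 + 99*r/2 + 14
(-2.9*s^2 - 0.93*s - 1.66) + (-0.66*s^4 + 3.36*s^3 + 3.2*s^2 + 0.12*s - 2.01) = -0.66*s^4 + 3.36*s^3 + 0.3*s^2 - 0.81*s - 3.67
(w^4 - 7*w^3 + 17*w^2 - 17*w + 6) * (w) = w^5 - 7*w^4 + 17*w^3 - 17*w^2 + 6*w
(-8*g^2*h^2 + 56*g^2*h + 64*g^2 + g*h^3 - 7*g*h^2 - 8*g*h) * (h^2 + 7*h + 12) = -8*g^2*h^4 + 360*g^2*h^2 + 1120*g^2*h + 768*g^2 + g*h^5 - 45*g*h^3 - 140*g*h^2 - 96*g*h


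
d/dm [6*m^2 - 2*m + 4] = 12*m - 2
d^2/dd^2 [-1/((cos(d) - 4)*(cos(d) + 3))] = (4*sin(d)^4 - 51*sin(d)^2 - 33*cos(d)/4 - 3*cos(3*d)/4 + 21)/((cos(d) - 4)^3*(cos(d) + 3)^3)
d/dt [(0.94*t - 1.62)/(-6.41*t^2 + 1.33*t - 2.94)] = (6.0254*t^2 - 20.7684*t - 0.609)/(41.0881*t^4 - 17.0506*t^3 + 39.4597*t^2 - 7.8204*t + 8.6436)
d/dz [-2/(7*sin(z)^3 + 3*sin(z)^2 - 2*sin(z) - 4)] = 2*(21*sin(z)^2 + 6*sin(z) - 2)*cos(z)/(7*sin(z)^3 + 3*sin(z)^2 - 2*sin(z) - 4)^2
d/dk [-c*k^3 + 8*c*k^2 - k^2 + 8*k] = -3*c*k^2 + 16*c*k - 2*k + 8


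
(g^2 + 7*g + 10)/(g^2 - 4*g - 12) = (g + 5)/(g - 6)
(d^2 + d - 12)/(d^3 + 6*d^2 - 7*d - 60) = 1/(d + 5)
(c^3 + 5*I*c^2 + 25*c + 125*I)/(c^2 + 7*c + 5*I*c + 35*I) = (c^2 + 25)/(c + 7)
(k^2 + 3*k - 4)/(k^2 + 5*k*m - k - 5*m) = (k + 4)/(k + 5*m)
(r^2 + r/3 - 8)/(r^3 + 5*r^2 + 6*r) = (r - 8/3)/(r*(r + 2))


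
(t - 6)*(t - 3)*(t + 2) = t^3 - 7*t^2 + 36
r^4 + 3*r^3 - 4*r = r*(r - 1)*(r + 2)^2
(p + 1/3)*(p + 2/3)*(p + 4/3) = p^3 + 7*p^2/3 + 14*p/9 + 8/27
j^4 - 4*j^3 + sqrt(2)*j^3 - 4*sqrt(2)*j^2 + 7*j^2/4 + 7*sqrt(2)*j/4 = j*(j - 7/2)*(j - 1/2)*(j + sqrt(2))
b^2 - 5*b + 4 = (b - 4)*(b - 1)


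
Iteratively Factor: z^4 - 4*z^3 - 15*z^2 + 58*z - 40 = (z + 4)*(z^3 - 8*z^2 + 17*z - 10) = (z - 2)*(z + 4)*(z^2 - 6*z + 5) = (z - 2)*(z - 1)*(z + 4)*(z - 5)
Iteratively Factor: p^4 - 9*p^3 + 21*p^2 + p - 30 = (p - 3)*(p^3 - 6*p^2 + 3*p + 10) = (p - 3)*(p - 2)*(p^2 - 4*p - 5) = (p - 5)*(p - 3)*(p - 2)*(p + 1)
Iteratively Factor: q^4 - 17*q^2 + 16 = (q - 1)*(q^3 + q^2 - 16*q - 16) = (q - 4)*(q - 1)*(q^2 + 5*q + 4) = (q - 4)*(q - 1)*(q + 1)*(q + 4)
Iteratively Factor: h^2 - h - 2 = (h - 2)*(h + 1)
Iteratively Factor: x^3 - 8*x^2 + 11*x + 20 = (x - 4)*(x^2 - 4*x - 5) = (x - 5)*(x - 4)*(x + 1)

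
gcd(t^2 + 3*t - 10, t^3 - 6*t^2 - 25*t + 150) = t + 5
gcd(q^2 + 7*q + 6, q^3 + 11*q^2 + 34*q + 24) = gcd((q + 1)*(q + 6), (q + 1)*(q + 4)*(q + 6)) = q^2 + 7*q + 6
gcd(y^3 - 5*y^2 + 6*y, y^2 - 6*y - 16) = 1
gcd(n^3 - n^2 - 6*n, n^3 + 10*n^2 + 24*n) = n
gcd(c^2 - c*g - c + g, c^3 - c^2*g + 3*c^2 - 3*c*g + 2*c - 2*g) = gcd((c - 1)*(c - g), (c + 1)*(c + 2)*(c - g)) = c - g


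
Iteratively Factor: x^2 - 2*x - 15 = (x + 3)*(x - 5)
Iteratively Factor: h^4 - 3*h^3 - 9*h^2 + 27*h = (h)*(h^3 - 3*h^2 - 9*h + 27) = h*(h - 3)*(h^2 - 9) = h*(h - 3)^2*(h + 3)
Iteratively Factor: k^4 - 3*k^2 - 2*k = (k + 1)*(k^3 - k^2 - 2*k) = k*(k + 1)*(k^2 - k - 2) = k*(k + 1)^2*(k - 2)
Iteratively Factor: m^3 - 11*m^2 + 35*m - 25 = (m - 5)*(m^2 - 6*m + 5) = (m - 5)*(m - 1)*(m - 5)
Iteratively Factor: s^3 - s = (s - 1)*(s^2 + s) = s*(s - 1)*(s + 1)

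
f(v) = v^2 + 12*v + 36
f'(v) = 2*v + 12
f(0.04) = 36.48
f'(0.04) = 12.08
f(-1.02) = 24.80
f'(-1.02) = 9.96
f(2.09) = 65.45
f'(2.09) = 16.18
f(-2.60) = 11.56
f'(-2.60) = 6.80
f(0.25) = 39.06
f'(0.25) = 12.50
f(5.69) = 136.66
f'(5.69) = 23.38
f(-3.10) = 8.41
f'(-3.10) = 5.80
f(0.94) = 48.16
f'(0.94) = 13.88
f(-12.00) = 36.00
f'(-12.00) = -12.00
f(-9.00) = 9.00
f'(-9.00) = -6.00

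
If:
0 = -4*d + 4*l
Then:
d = l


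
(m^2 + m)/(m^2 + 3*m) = (m + 1)/(m + 3)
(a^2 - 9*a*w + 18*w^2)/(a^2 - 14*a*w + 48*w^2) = (-a + 3*w)/(-a + 8*w)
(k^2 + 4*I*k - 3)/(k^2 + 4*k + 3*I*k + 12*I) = (k + I)/(k + 4)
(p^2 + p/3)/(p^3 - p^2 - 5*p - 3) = p*(3*p + 1)/(3*(p^3 - p^2 - 5*p - 3))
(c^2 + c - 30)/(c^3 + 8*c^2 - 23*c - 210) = 1/(c + 7)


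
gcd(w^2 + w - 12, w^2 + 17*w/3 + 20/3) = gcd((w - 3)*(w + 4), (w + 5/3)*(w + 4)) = w + 4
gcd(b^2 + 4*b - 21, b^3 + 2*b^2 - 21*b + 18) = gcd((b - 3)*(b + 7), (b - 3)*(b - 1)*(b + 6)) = b - 3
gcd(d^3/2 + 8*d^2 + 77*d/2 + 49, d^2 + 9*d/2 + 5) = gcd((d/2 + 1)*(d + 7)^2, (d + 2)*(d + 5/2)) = d + 2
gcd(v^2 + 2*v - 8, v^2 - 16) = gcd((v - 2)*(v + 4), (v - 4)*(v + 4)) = v + 4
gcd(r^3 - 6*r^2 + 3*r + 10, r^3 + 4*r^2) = 1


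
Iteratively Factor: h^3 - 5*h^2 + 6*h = (h)*(h^2 - 5*h + 6) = h*(h - 2)*(h - 3)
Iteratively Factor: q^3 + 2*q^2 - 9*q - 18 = (q - 3)*(q^2 + 5*q + 6) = (q - 3)*(q + 3)*(q + 2)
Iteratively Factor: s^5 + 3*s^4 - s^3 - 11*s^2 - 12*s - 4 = (s + 2)*(s^4 + s^3 - 3*s^2 - 5*s - 2) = (s - 2)*(s + 2)*(s^3 + 3*s^2 + 3*s + 1) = (s - 2)*(s + 1)*(s + 2)*(s^2 + 2*s + 1) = (s - 2)*(s + 1)^2*(s + 2)*(s + 1)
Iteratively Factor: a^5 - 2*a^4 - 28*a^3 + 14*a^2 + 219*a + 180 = (a + 1)*(a^4 - 3*a^3 - 25*a^2 + 39*a + 180) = (a + 1)*(a + 3)*(a^3 - 6*a^2 - 7*a + 60) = (a + 1)*(a + 3)^2*(a^2 - 9*a + 20) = (a - 4)*(a + 1)*(a + 3)^2*(a - 5)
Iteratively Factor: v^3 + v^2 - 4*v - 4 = (v - 2)*(v^2 + 3*v + 2) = (v - 2)*(v + 2)*(v + 1)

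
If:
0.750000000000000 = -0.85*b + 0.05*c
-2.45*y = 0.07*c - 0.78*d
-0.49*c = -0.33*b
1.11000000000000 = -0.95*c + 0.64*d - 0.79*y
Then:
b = -0.92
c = -0.62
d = 1.38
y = 0.46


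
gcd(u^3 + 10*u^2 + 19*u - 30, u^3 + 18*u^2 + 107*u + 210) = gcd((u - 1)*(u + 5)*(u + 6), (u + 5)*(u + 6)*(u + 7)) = u^2 + 11*u + 30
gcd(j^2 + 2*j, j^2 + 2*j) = j^2 + 2*j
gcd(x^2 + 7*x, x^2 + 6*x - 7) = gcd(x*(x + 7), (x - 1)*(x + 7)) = x + 7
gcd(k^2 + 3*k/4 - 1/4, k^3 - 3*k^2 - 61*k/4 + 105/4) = 1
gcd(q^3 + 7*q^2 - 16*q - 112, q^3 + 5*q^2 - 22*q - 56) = q^2 + 3*q - 28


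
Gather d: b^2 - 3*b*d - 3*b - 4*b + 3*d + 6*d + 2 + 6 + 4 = b^2 - 7*b + d*(9 - 3*b) + 12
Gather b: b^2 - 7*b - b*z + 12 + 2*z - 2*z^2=b^2 + b*(-z - 7) - 2*z^2 + 2*z + 12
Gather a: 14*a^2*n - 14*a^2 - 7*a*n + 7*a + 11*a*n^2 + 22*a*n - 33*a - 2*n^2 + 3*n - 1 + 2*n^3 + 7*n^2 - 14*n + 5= a^2*(14*n - 14) + a*(11*n^2 + 15*n - 26) + 2*n^3 + 5*n^2 - 11*n + 4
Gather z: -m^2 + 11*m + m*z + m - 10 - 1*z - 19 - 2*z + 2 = -m^2 + 12*m + z*(m - 3) - 27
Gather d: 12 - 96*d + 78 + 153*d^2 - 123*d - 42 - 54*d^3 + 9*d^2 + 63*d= -54*d^3 + 162*d^2 - 156*d + 48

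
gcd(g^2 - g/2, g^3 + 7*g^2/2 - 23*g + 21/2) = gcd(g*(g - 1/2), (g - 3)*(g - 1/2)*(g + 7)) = g - 1/2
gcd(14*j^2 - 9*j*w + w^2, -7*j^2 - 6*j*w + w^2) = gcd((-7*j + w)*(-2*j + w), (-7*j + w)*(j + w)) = -7*j + w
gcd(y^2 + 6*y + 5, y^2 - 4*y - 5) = y + 1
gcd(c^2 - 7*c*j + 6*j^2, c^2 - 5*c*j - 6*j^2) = c - 6*j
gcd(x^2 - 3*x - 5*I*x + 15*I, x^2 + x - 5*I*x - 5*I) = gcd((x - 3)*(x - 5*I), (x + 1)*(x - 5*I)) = x - 5*I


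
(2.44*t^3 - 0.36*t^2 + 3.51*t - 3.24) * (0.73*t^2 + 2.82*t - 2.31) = 1.7812*t^5 + 6.618*t^4 - 4.0893*t^3 + 8.3646*t^2 - 17.2449*t + 7.4844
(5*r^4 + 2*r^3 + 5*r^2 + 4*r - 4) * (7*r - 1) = 35*r^5 + 9*r^4 + 33*r^3 + 23*r^2 - 32*r + 4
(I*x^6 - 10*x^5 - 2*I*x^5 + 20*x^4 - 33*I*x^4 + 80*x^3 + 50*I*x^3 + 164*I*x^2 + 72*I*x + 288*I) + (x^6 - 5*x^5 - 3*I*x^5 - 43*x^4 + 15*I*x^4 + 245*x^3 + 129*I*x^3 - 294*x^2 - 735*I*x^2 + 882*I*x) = x^6 + I*x^6 - 15*x^5 - 5*I*x^5 - 23*x^4 - 18*I*x^4 + 325*x^3 + 179*I*x^3 - 294*x^2 - 571*I*x^2 + 954*I*x + 288*I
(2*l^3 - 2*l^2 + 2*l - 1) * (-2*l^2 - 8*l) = -4*l^5 - 12*l^4 + 12*l^3 - 14*l^2 + 8*l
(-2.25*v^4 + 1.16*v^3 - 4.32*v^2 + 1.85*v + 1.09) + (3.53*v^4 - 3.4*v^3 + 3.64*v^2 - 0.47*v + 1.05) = 1.28*v^4 - 2.24*v^3 - 0.68*v^2 + 1.38*v + 2.14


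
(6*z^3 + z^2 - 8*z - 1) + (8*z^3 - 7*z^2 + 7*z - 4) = 14*z^3 - 6*z^2 - z - 5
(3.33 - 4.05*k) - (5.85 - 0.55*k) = -3.5*k - 2.52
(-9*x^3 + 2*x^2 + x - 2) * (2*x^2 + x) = -18*x^5 - 5*x^4 + 4*x^3 - 3*x^2 - 2*x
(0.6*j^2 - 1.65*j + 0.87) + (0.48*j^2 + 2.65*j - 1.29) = 1.08*j^2 + 1.0*j - 0.42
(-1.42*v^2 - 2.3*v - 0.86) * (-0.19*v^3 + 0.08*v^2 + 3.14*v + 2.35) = 0.2698*v^5 + 0.3234*v^4 - 4.4794*v^3 - 10.6278*v^2 - 8.1054*v - 2.021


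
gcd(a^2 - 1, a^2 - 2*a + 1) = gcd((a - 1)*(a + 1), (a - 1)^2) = a - 1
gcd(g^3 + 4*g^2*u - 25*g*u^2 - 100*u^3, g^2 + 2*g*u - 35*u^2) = -g + 5*u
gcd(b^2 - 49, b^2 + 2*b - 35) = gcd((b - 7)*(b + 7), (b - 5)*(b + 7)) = b + 7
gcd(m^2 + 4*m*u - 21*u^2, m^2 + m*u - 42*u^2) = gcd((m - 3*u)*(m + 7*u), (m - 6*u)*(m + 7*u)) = m + 7*u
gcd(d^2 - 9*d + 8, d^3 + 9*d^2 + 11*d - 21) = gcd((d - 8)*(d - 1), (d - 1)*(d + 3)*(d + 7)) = d - 1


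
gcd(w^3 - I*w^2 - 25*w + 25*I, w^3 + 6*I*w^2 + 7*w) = w - I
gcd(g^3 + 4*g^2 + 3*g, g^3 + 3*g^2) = g^2 + 3*g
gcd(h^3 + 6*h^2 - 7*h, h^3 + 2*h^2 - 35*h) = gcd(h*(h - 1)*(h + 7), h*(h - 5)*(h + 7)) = h^2 + 7*h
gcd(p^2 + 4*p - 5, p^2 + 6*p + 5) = p + 5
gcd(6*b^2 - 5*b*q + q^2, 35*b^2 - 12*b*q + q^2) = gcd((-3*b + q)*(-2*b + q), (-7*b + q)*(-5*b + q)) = 1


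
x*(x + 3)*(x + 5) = x^3 + 8*x^2 + 15*x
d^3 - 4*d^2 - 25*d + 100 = (d - 5)*(d - 4)*(d + 5)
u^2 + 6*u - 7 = (u - 1)*(u + 7)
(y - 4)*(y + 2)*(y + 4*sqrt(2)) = y^3 - 2*y^2 + 4*sqrt(2)*y^2 - 8*sqrt(2)*y - 8*y - 32*sqrt(2)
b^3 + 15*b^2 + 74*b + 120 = (b + 4)*(b + 5)*(b + 6)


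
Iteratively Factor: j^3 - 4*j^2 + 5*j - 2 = (j - 2)*(j^2 - 2*j + 1) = (j - 2)*(j - 1)*(j - 1)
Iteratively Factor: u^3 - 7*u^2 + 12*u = (u - 4)*(u^2 - 3*u) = (u - 4)*(u - 3)*(u)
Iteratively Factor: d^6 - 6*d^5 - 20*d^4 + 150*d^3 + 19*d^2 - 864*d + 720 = (d - 1)*(d^5 - 5*d^4 - 25*d^3 + 125*d^2 + 144*d - 720) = (d - 1)*(d + 3)*(d^4 - 8*d^3 - d^2 + 128*d - 240) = (d - 1)*(d + 3)*(d + 4)*(d^3 - 12*d^2 + 47*d - 60) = (d - 3)*(d - 1)*(d + 3)*(d + 4)*(d^2 - 9*d + 20) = (d - 4)*(d - 3)*(d - 1)*(d + 3)*(d + 4)*(d - 5)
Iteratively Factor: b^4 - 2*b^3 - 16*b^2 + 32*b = (b - 2)*(b^3 - 16*b) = b*(b - 2)*(b^2 - 16) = b*(b - 2)*(b + 4)*(b - 4)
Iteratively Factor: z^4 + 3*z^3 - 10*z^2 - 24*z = (z + 2)*(z^3 + z^2 - 12*z) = z*(z + 2)*(z^2 + z - 12) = z*(z + 2)*(z + 4)*(z - 3)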